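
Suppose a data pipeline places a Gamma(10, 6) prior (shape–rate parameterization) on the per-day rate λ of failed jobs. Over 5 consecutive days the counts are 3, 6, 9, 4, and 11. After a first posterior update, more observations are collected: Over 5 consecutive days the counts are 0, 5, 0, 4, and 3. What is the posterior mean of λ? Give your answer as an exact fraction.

55/16

Total count: 3 + 6 + 9 + 4 + 11 = 33.
Total exposure: 5 days.
After the first batch: Gamma(10 + 33, 6 + 5) = Gamma(43, 11).
Total count: 0 + 5 + 0 + 4 + 3 = 12.
Total exposure: 5 days.
After the second batch: Gamma(43 + 12, 11 + 5) = Gamma(55, 16).
Posterior mean = α'/β' = 55/16.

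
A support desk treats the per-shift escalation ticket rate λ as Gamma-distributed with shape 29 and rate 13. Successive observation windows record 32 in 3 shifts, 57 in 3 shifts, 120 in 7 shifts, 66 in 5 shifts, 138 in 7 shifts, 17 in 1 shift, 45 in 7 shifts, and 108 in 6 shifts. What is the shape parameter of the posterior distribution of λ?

Total count: 32 + 57 + 120 + 66 + 138 + 17 + 45 + 108 = 583.
Total exposure: 3 + 3 + 7 + 5 + 7 + 1 + 7 + 6 = 39 shifts.
Posterior: α' = 29 + 583 = 612, β' = 13 + 39 = 52.

612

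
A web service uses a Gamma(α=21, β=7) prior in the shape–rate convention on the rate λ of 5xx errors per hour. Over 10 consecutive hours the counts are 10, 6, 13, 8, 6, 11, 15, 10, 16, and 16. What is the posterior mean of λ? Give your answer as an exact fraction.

Total count: 10 + 6 + 13 + 8 + 6 + 11 + 15 + 10 + 16 + 16 = 111.
Total exposure: 10 hours.
By Gamma–Poisson conjugacy, the posterior is Gamma(α + Σx, β + Σt) = Gamma(21 + 111, 7 + 10) = Gamma(132, 17).
Posterior mean = α'/β' = 132/17.

132/17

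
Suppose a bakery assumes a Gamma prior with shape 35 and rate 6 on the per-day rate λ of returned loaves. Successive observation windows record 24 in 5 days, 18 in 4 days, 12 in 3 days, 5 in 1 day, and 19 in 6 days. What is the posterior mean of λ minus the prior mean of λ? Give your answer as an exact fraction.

Total count: 24 + 18 + 12 + 5 + 19 = 78.
Total exposure: 5 + 4 + 3 + 1 + 6 = 19 days.
The Gamma prior is conjugate for the Poisson rate, so λ | data ~ Gamma(35+78, 6+19) = Gamma(113, 25).
Posterior mean = 113/25 = 113/25; prior mean = 35/6 = 35/6. Difference = 113/25 − 35/6 = -197/150.

-197/150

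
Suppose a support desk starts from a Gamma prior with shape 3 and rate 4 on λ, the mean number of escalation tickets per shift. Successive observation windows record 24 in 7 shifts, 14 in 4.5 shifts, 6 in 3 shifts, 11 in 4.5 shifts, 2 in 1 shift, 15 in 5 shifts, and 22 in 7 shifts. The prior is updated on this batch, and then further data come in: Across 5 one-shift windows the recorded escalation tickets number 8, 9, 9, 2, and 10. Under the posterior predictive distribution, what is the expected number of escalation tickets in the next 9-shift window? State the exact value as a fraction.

1215/41

Total count: 24 + 14 + 6 + 11 + 2 + 15 + 22 = 94.
Total exposure: 7 + 4.5 + 3 + 4.5 + 1 + 5 + 7 = 32 shifts.
After the first batch: Gamma(3 + 94, 4 + 32) = Gamma(97, 36).
Total count: 8 + 9 + 9 + 2 + 10 = 38.
Total exposure: 5 shifts.
After the second batch: Gamma(97 + 38, 36 + 5) = Gamma(135, 41).
Predictive mean over a 9-shift window = T·E[λ|data] = 9·135/41 = 1215/41.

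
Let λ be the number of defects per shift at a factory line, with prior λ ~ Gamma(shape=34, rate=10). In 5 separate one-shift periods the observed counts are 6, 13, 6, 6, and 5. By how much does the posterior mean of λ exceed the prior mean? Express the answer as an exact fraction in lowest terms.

Total count: 6 + 13 + 6 + 6 + 5 = 36.
Total exposure: 5 shifts.
The Gamma prior is conjugate for the Poisson rate, so λ | data ~ Gamma(34+36, 10+5) = Gamma(70, 15).
Posterior mean = 70/15 = 14/3; prior mean = 34/10 = 17/5. Difference = 14/3 − 17/5 = 19/15.

19/15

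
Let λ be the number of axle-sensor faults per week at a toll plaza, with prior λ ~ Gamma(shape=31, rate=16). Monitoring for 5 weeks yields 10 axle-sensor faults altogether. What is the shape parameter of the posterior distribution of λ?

41

Total count 10 over total exposure 5 weeks.
Gamma(α, β) with Poisson data over total exposure Σt gives posterior Gamma(α+Σx, β+Σt) = Gamma(41, 21).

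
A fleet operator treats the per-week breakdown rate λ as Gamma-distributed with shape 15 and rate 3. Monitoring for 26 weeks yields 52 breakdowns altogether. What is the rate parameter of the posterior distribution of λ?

Total count 52 over total exposure 26 weeks.
Conjugate update: add total count to the shape and total exposure to the rate, giving Gamma(67, 29).

29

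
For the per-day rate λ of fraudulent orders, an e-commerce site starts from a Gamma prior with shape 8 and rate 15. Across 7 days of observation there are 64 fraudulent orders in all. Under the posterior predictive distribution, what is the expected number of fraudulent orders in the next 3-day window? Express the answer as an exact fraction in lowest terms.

108/11

Total count 64 over total exposure 7 days.
By Gamma–Poisson conjugacy, the posterior is Gamma(α + Σx, β + Σt) = Gamma(8 + 64, 15 + 7) = Gamma(72, 22).
Predictive mean over a 3-day window = T·E[λ|data] = 3·72/22 = 108/11.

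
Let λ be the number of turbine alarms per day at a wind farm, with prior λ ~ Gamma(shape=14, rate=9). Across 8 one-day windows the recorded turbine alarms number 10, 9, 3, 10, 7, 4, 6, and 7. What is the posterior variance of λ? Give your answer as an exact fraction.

70/289

Total count: 10 + 9 + 3 + 10 + 7 + 4 + 6 + 7 = 56.
Total exposure: 8 days.
The Gamma prior is conjugate for the Poisson rate, so λ | data ~ Gamma(14+56, 9+8) = Gamma(70, 17).
Posterior variance = α'/β'² = 70/289.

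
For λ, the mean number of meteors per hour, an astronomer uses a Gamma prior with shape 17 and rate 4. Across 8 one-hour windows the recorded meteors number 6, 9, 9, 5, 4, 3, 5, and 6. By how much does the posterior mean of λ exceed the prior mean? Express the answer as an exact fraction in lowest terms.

13/12

Total count: 6 + 9 + 9 + 5 + 4 + 3 + 5 + 6 = 47.
Total exposure: 8 hours.
Gamma(α, β) with Poisson data over total exposure Σt gives posterior Gamma(α+Σx, β+Σt) = Gamma(64, 12).
Posterior mean = 64/12 = 16/3; prior mean = 17/4 = 17/4. Difference = 16/3 − 17/4 = 13/12.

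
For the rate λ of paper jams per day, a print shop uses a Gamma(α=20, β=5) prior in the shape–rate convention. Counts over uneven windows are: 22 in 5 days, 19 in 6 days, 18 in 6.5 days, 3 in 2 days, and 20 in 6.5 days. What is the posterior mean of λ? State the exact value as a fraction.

102/31

Total count: 22 + 19 + 18 + 3 + 20 = 82.
Total exposure: 5 + 6 + 6.5 + 2 + 6.5 = 26 days.
The Gamma prior is conjugate for the Poisson rate, so λ | data ~ Gamma(20+82, 5+26) = Gamma(102, 31).
Posterior mean = α'/β' = 102/31.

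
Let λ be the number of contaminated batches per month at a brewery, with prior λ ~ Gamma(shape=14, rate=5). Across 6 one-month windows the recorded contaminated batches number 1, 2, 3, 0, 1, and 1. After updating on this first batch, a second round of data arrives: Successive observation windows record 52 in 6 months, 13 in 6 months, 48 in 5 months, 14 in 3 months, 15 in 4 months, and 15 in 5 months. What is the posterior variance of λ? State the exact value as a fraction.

179/1600

Total count: 1 + 2 + 3 + 0 + 1 + 1 = 8.
Total exposure: 6 months.
After the first batch: Gamma(14 + 8, 5 + 6) = Gamma(22, 11).
Total count: 52 + 13 + 48 + 14 + 15 + 15 = 157.
Total exposure: 6 + 6 + 5 + 3 + 4 + 5 = 29 months.
After the second batch: Gamma(22 + 157, 11 + 29) = Gamma(179, 40).
Posterior variance = α'/β'² = 179/1600.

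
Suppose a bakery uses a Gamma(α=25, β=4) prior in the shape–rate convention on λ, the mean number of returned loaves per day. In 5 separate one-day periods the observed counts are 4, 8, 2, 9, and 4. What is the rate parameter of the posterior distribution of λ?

9

Total count: 4 + 8 + 2 + 9 + 4 = 27.
Total exposure: 5 days.
Gamma(α, β) with Poisson data over total exposure Σt gives posterior Gamma(α+Σx, β+Σt) = Gamma(52, 9).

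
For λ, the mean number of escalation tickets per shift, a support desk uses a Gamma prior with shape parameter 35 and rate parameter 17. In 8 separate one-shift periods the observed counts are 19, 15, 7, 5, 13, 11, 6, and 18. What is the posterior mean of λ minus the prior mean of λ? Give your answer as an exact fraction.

1318/425

Total count: 19 + 15 + 7 + 5 + 13 + 11 + 6 + 18 = 94.
Total exposure: 8 shifts.
Posterior: α' = 35 + 94 = 129, β' = 17 + 8 = 25.
Posterior mean = 129/25 = 129/25; prior mean = 35/17 = 35/17. Difference = 129/25 − 35/17 = 1318/425.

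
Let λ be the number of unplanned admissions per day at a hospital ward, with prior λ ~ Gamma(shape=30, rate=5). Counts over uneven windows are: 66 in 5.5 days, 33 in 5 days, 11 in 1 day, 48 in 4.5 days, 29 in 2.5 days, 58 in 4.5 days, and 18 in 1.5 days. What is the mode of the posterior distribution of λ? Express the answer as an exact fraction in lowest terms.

Total count: 66 + 33 + 11 + 48 + 29 + 58 + 18 = 263.
Total exposure: 5.5 + 5 + 1 + 4.5 + 2.5 + 4.5 + 1.5 = 24.5 days.
Conjugate update: add total count to the shape and total exposure to the rate, giving Gamma(293, 59/2).
Posterior mode = (α'−1)/β' = 292/(59/2) = 584/59.

584/59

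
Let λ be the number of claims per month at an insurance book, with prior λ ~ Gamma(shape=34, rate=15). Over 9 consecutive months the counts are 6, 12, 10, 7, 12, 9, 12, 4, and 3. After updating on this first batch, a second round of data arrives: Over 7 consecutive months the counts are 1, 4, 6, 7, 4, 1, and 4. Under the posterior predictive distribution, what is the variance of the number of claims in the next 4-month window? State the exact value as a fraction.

Total count: 6 + 12 + 10 + 7 + 12 + 9 + 12 + 4 + 3 = 75.
Total exposure: 9 months.
After the first batch: Gamma(34 + 75, 15 + 9) = Gamma(109, 24).
Total count: 1 + 4 + 6 + 7 + 4 + 1 + 4 = 27.
Total exposure: 7 months.
After the second batch: Gamma(109 + 27, 24 + 7) = Gamma(136, 31).
The posterior predictive for a window of length T is Negative Binomial with variance T·α'·(β'+T)/β'² = 4·136·35/961 = 19040/961.

19040/961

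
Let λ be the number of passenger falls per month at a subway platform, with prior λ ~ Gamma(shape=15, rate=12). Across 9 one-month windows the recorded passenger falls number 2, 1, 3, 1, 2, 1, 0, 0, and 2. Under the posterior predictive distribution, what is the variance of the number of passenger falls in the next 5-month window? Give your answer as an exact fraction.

390/49

Total count: 2 + 1 + 3 + 1 + 2 + 1 + 0 + 0 + 2 = 12.
Total exposure: 9 months.
By Gamma–Poisson conjugacy, the posterior is Gamma(α + Σx, β + Σt) = Gamma(15 + 12, 12 + 9) = Gamma(27, 21).
The posterior predictive for a window of length T is Negative Binomial with variance T·α'·(β'+T)/β'² = 5·27·26/441 = 390/49.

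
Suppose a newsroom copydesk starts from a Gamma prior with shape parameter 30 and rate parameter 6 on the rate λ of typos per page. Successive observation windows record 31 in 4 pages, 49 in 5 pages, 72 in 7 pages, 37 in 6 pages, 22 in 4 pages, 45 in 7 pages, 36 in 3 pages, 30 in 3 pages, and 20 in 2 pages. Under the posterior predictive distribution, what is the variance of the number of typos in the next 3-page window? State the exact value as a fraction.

Total count: 31 + 49 + 72 + 37 + 22 + 45 + 36 + 30 + 20 = 342.
Total exposure: 4 + 5 + 7 + 6 + 4 + 7 + 3 + 3 + 2 = 41 pages.
Posterior: α' = 30 + 342 = 372, β' = 6 + 41 = 47.
The posterior predictive for a window of length T is Negative Binomial with variance T·α'·(β'+T)/β'² = 3·372·50/2209 = 55800/2209.

55800/2209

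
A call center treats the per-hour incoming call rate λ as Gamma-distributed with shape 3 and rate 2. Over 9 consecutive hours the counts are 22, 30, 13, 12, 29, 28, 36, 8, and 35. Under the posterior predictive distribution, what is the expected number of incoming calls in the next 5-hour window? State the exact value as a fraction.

1080/11

Total count: 22 + 30 + 13 + 12 + 29 + 28 + 36 + 8 + 35 = 213.
Total exposure: 9 hours.
By Gamma–Poisson conjugacy, the posterior is Gamma(α + Σx, β + Σt) = Gamma(3 + 213, 2 + 9) = Gamma(216, 11).
Predictive mean over a 5-hour window = T·E[λ|data] = 5·216/11 = 1080/11.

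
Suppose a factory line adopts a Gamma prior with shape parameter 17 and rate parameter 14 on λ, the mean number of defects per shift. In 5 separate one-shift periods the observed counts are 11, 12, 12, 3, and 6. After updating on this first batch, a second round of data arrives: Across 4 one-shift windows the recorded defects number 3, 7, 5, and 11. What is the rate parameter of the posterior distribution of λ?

Total count: 11 + 12 + 12 + 3 + 6 = 44.
Total exposure: 5 shifts.
After the first batch: Gamma(17 + 44, 14 + 5) = Gamma(61, 19).
Total count: 3 + 7 + 5 + 11 = 26.
Total exposure: 4 shifts.
After the second batch: Gamma(61 + 26, 19 + 4) = Gamma(87, 23).

23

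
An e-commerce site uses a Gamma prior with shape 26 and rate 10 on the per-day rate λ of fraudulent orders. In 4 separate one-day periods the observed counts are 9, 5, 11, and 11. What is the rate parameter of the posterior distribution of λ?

Total count: 9 + 5 + 11 + 11 = 36.
Total exposure: 4 days.
The Gamma prior is conjugate for the Poisson rate, so λ | data ~ Gamma(26+36, 10+4) = Gamma(62, 14).

14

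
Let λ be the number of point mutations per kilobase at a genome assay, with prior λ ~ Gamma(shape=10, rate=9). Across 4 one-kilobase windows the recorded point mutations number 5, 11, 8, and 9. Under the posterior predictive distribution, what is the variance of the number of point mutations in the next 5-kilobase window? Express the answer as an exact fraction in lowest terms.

3870/169

Total count: 5 + 11 + 8 + 9 = 33.
Total exposure: 4 kilobases.
By Gamma–Poisson conjugacy, the posterior is Gamma(α + Σx, β + Σt) = Gamma(10 + 33, 9 + 4) = Gamma(43, 13).
The posterior predictive for a window of length T is Negative Binomial with variance T·α'·(β'+T)/β'² = 5·43·18/169 = 3870/169.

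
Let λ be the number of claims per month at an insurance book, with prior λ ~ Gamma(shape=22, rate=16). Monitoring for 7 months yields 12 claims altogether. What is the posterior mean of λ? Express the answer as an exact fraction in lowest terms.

Total count 12 over total exposure 7 months.
Gamma(α, β) with Poisson data over total exposure Σt gives posterior Gamma(α+Σx, β+Σt) = Gamma(34, 23).
Posterior mean = α'/β' = 34/23.

34/23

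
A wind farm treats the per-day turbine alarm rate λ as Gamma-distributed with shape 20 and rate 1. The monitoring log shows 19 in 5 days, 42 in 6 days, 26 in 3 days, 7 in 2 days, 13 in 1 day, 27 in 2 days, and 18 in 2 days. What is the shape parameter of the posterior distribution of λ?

172

Total count: 19 + 42 + 26 + 7 + 13 + 27 + 18 = 152.
Total exposure: 5 + 6 + 3 + 2 + 1 + 2 + 2 = 21 days.
Gamma(α, β) with Poisson data over total exposure Σt gives posterior Gamma(α+Σx, β+Σt) = Gamma(172, 22).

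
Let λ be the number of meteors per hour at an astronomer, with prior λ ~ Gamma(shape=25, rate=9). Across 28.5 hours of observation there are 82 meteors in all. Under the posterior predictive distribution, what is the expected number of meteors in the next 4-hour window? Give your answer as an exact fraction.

856/75

Total count 82 over total exposure 28.5 hours.
By Gamma–Poisson conjugacy, the posterior is Gamma(α + Σx, β + Σt) = Gamma(25 + 82, 9 + 28.5) = Gamma(107, 75/2).
Predictive mean over a 4-hour window = T·E[λ|data] = 4·107/(75/2) = 856/75.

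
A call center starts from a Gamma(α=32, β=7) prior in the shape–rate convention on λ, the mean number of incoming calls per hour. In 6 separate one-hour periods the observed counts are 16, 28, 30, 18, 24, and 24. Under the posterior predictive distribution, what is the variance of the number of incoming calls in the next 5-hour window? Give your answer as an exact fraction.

15480/169

Total count: 16 + 28 + 30 + 18 + 24 + 24 = 140.
Total exposure: 6 hours.
Gamma(α, β) with Poisson data over total exposure Σt gives posterior Gamma(α+Σx, β+Σt) = Gamma(172, 13).
The posterior predictive for a window of length T is Negative Binomial with variance T·α'·(β'+T)/β'² = 5·172·18/169 = 15480/169.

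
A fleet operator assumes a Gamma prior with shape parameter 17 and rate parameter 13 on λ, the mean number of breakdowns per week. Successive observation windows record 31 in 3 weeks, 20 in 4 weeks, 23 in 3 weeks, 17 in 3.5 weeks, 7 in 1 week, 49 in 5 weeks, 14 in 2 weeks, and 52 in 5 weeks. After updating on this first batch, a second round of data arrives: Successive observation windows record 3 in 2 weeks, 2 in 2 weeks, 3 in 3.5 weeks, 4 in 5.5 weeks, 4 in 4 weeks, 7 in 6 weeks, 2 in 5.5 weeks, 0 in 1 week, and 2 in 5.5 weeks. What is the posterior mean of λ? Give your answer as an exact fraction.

514/149

Total count: 31 + 20 + 23 + 17 + 7 + 49 + 14 + 52 = 213.
Total exposure: 3 + 4 + 3 + 3.5 + 1 + 5 + 2 + 5 = 26.5 weeks.
After the first batch: Gamma(17 + 213, 13 + 26.5) = Gamma(230, 79/2).
Total count: 3 + 2 + 3 + 4 + 4 + 7 + 2 + 0 + 2 = 27.
Total exposure: 2 + 2 + 3.5 + 5.5 + 4 + 6 + 5.5 + 1 + 5.5 = 35 weeks.
After the second batch: Gamma(230 + 27, 79/2 + 35) = Gamma(257, 149/2).
Posterior mean = α'/β' = 257/(149/2) = 514/149.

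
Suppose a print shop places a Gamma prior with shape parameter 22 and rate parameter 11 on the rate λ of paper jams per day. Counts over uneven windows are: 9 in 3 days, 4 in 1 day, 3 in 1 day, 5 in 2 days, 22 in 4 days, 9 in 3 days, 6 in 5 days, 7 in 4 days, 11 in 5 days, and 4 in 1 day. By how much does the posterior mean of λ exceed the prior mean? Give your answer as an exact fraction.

11/20

Total count: 9 + 4 + 3 + 5 + 22 + 9 + 6 + 7 + 11 + 4 = 80.
Total exposure: 3 + 1 + 1 + 2 + 4 + 3 + 5 + 4 + 5 + 1 = 29 days.
Conjugate update: add total count to the shape and total exposure to the rate, giving Gamma(102, 40).
Posterior mean = 102/40 = 51/20; prior mean = 22/11 = 2. Difference = 51/20 − 2 = 11/20.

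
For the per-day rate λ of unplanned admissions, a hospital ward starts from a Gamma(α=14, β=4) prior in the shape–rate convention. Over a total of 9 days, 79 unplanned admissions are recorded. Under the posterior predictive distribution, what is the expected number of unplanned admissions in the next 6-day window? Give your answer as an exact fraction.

Total count 79 over total exposure 9 days.
Posterior: α' = 14 + 79 = 93, β' = 4 + 9 = 13.
Predictive mean over a 6-day window = T·E[λ|data] = 6·93/13 = 558/13.

558/13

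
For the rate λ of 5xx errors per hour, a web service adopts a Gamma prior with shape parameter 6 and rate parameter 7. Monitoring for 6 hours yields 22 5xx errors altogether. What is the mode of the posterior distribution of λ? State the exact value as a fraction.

Total count 22 over total exposure 6 hours.
Conjugate update: add total count to the shape and total exposure to the rate, giving Gamma(28, 13).
Posterior mode = (α'−1)/β' = 27/13.

27/13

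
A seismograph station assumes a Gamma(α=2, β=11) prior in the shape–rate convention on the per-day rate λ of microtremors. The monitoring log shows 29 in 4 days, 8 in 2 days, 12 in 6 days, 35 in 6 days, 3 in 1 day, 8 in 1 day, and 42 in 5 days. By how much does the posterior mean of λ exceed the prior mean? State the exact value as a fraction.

1457/396

Total count: 29 + 8 + 12 + 35 + 3 + 8 + 42 = 137.
Total exposure: 4 + 2 + 6 + 6 + 1 + 1 + 5 = 25 days.
Posterior: α' = 2 + 137 = 139, β' = 11 + 25 = 36.
Posterior mean = 139/36 = 139/36; prior mean = 2/11 = 2/11. Difference = 139/36 − 2/11 = 1457/396.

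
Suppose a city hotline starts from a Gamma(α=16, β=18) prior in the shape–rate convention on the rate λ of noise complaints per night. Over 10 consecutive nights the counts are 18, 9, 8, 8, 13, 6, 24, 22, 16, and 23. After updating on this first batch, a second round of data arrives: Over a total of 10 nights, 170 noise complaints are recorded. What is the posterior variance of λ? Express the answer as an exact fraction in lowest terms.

333/1444

Total count: 18 + 9 + 8 + 8 + 13 + 6 + 24 + 22 + 16 + 23 = 147.
Total exposure: 10 nights.
After the first batch: Gamma(16 + 147, 18 + 10) = Gamma(163, 28).
Total count 170 over total exposure 10 nights.
After the second batch: Gamma(163 + 170, 28 + 10) = Gamma(333, 38).
Posterior variance = α'/β'² = 333/1444.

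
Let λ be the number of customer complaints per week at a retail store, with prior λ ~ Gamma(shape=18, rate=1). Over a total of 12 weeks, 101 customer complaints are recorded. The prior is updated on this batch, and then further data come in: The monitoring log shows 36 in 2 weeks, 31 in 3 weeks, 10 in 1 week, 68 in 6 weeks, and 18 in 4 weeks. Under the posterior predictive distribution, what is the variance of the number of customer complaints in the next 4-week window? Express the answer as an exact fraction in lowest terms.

Total count 101 over total exposure 12 weeks.
After the first batch: Gamma(18 + 101, 1 + 12) = Gamma(119, 13).
Total count: 36 + 31 + 10 + 68 + 18 = 163.
Total exposure: 2 + 3 + 1 + 6 + 4 = 16 weeks.
After the second batch: Gamma(119 + 163, 13 + 16) = Gamma(282, 29).
The posterior predictive for a window of length T is Negative Binomial with variance T·α'·(β'+T)/β'² = 4·282·33/841 = 37224/841.

37224/841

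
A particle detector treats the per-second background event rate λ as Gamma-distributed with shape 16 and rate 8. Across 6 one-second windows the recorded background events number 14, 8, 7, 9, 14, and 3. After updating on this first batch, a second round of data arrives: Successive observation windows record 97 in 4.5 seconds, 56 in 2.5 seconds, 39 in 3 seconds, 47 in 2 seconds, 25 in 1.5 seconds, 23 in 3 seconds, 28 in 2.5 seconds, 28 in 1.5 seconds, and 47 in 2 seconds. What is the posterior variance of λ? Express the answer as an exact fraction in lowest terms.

1844/5329

Total count: 14 + 8 + 7 + 9 + 14 + 3 = 55.
Total exposure: 6 seconds.
After the first batch: Gamma(16 + 55, 8 + 6) = Gamma(71, 14).
Total count: 97 + 56 + 39 + 47 + 25 + 23 + 28 + 28 + 47 = 390.
Total exposure: 4.5 + 2.5 + 3 + 2 + 1.5 + 3 + 2.5 + 1.5 + 2 = 22.5 seconds.
After the second batch: Gamma(71 + 390, 14 + 22.5) = Gamma(461, 73/2).
Posterior variance = α'/β'² = 461/(5329/4) = 1844/5329.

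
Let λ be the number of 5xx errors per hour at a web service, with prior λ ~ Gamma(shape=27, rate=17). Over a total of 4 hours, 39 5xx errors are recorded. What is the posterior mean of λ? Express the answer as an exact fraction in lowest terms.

22/7

Total count 39 over total exposure 4 hours.
By Gamma–Poisson conjugacy, the posterior is Gamma(α + Σx, β + Σt) = Gamma(27 + 39, 17 + 4) = Gamma(66, 21).
Posterior mean = α'/β' = 66/21 = 22/7.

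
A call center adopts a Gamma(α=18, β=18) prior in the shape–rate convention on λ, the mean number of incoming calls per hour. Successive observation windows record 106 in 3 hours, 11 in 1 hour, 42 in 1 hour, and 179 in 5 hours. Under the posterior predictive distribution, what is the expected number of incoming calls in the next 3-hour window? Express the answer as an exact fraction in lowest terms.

267/7

Total count: 106 + 11 + 42 + 179 = 338.
Total exposure: 3 + 1 + 1 + 5 = 10 hours.
Gamma(α, β) with Poisson data over total exposure Σt gives posterior Gamma(α+Σx, β+Σt) = Gamma(356, 28).
Predictive mean over a 3-hour window = T·E[λ|data] = 3·356/28 = 267/7.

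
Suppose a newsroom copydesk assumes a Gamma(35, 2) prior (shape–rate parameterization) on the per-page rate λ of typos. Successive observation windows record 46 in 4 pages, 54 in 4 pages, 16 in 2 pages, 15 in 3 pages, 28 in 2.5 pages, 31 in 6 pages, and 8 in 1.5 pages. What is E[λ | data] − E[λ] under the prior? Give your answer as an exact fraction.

-409/50

Total count: 46 + 54 + 16 + 15 + 28 + 31 + 8 = 198.
Total exposure: 4 + 4 + 2 + 3 + 2.5 + 6 + 1.5 = 23 pages.
Gamma(α, β) with Poisson data over total exposure Σt gives posterior Gamma(α+Σx, β+Σt) = Gamma(233, 25).
Posterior mean = 233/25 = 233/25; prior mean = 35/2 = 35/2. Difference = 233/25 − 35/2 = -409/50.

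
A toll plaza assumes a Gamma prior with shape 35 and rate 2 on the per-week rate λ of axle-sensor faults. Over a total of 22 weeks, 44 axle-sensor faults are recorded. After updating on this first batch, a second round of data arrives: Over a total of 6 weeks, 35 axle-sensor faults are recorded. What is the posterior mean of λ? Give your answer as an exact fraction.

Total count 44 over total exposure 22 weeks.
After the first batch: Gamma(35 + 44, 2 + 22) = Gamma(79, 24).
Total count 35 over total exposure 6 weeks.
After the second batch: Gamma(79 + 35, 24 + 6) = Gamma(114, 30).
Posterior mean = α'/β' = 114/30 = 19/5.

19/5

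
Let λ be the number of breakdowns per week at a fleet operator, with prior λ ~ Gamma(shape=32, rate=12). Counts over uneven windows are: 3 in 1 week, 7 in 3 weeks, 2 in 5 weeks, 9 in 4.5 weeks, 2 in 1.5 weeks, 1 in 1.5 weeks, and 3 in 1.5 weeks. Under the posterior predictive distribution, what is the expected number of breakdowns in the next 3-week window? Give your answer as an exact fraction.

Total count: 3 + 7 + 2 + 9 + 2 + 1 + 3 = 27.
Total exposure: 1 + 3 + 5 + 4.5 + 1.5 + 1.5 + 1.5 = 18 weeks.
The Gamma prior is conjugate for the Poisson rate, so λ | data ~ Gamma(32+27, 12+18) = Gamma(59, 30).
Predictive mean over a 3-week window = T·E[λ|data] = 3·59/30 = 59/10.

59/10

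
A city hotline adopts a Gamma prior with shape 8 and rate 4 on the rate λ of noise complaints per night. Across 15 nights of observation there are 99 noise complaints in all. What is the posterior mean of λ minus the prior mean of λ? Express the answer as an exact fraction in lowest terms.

Total count 99 over total exposure 15 nights.
Posterior: α' = 8 + 99 = 107, β' = 4 + 15 = 19.
Posterior mean = 107/19 = 107/19; prior mean = 8/4 = 2. Difference = 107/19 − 2 = 69/19.

69/19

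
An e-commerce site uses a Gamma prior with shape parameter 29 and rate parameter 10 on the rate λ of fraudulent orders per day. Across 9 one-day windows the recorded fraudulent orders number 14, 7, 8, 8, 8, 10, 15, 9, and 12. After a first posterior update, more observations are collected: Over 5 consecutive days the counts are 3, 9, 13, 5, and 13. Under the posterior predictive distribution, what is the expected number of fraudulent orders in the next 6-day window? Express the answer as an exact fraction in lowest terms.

Total count: 14 + 7 + 8 + 8 + 8 + 10 + 15 + 9 + 12 = 91.
Total exposure: 9 days.
After the first batch: Gamma(29 + 91, 10 + 9) = Gamma(120, 19).
Total count: 3 + 9 + 13 + 5 + 13 = 43.
Total exposure: 5 days.
After the second batch: Gamma(120 + 43, 19 + 5) = Gamma(163, 24).
Predictive mean over a 6-day window = T·E[λ|data] = 6·163/24 = 163/4.

163/4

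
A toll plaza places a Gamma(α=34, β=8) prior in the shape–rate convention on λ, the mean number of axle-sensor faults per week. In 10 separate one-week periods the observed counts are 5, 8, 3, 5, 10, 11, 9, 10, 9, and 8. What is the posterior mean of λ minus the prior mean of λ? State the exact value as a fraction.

Total count: 5 + 8 + 3 + 5 + 10 + 11 + 9 + 10 + 9 + 8 = 78.
Total exposure: 10 weeks.
The Gamma prior is conjugate for the Poisson rate, so λ | data ~ Gamma(34+78, 8+10) = Gamma(112, 18).
Posterior mean = 112/18 = 56/9; prior mean = 34/8 = 17/4. Difference = 56/9 − 17/4 = 71/36.

71/36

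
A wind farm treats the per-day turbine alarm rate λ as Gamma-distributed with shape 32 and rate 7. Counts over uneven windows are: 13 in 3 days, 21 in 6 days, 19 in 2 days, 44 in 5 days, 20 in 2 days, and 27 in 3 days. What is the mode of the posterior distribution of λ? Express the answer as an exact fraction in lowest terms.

25/4

Total count: 13 + 21 + 19 + 44 + 20 + 27 = 144.
Total exposure: 3 + 6 + 2 + 5 + 2 + 3 = 21 days.
By Gamma–Poisson conjugacy, the posterior is Gamma(α + Σx, β + Σt) = Gamma(32 + 144, 7 + 21) = Gamma(176, 28).
Posterior mode = (α'−1)/β' = 175/28 = 25/4.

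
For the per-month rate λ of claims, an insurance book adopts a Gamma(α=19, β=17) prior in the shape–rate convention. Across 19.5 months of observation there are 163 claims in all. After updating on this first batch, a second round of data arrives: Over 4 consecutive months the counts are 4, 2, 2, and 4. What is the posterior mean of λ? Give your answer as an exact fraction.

Total count 163 over total exposure 19.5 months.
After the first batch: Gamma(19 + 163, 17 + 19.5) = Gamma(182, 73/2).
Total count: 4 + 2 + 2 + 4 = 12.
Total exposure: 4 months.
After the second batch: Gamma(182 + 12, 73/2 + 4) = Gamma(194, 81/2).
Posterior mean = α'/β' = 194/(81/2) = 388/81.

388/81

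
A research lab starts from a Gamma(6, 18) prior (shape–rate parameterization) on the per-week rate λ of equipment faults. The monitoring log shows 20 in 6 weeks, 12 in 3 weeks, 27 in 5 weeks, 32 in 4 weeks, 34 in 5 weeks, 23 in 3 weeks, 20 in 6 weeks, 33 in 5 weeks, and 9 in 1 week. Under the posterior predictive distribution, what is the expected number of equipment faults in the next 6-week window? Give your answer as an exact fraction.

Total count: 20 + 12 + 27 + 32 + 34 + 23 + 20 + 33 + 9 = 210.
Total exposure: 6 + 3 + 5 + 4 + 5 + 3 + 6 + 5 + 1 = 38 weeks.
Gamma(α, β) with Poisson data over total exposure Σt gives posterior Gamma(α+Σx, β+Σt) = Gamma(216, 56).
Predictive mean over a 6-week window = T·E[λ|data] = 6·216/56 = 162/7.

162/7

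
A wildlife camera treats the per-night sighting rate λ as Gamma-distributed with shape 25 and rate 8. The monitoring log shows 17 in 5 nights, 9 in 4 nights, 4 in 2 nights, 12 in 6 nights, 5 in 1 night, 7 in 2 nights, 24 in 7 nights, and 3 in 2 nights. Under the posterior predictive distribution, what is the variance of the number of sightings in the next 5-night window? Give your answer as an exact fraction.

22260/1369

Total count: 17 + 9 + 4 + 12 + 5 + 7 + 24 + 3 = 81.
Total exposure: 5 + 4 + 2 + 6 + 1 + 2 + 7 + 2 = 29 nights.
The Gamma prior is conjugate for the Poisson rate, so λ | data ~ Gamma(25+81, 8+29) = Gamma(106, 37).
The posterior predictive for a window of length T is Negative Binomial with variance T·α'·(β'+T)/β'² = 5·106·42/1369 = 22260/1369.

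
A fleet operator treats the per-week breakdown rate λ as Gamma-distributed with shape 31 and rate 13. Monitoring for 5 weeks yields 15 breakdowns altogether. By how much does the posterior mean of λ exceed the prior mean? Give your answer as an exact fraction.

Total count 15 over total exposure 5 weeks.
By Gamma–Poisson conjugacy, the posterior is Gamma(α + Σx, β + Σt) = Gamma(31 + 15, 13 + 5) = Gamma(46, 18).
Posterior mean = 46/18 = 23/9; prior mean = 31/13 = 31/13. Difference = 23/9 − 31/13 = 20/117.

20/117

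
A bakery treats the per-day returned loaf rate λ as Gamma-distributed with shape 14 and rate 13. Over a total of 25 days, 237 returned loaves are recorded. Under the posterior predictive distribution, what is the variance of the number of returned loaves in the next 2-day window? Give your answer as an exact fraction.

5020/361

Total count 237 over total exposure 25 days.
Posterior: α' = 14 + 237 = 251, β' = 13 + 25 = 38.
The posterior predictive for a window of length T is Negative Binomial with variance T·α'·(β'+T)/β'² = 2·251·40/1444 = 5020/361.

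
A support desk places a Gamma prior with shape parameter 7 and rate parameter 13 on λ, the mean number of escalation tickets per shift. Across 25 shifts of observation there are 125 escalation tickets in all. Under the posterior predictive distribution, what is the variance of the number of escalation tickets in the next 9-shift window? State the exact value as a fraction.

Total count 125 over total exposure 25 shifts.
By Gamma–Poisson conjugacy, the posterior is Gamma(α + Σx, β + Σt) = Gamma(7 + 125, 13 + 25) = Gamma(132, 38).
The posterior predictive for a window of length T is Negative Binomial with variance T·α'·(β'+T)/β'² = 9·132·47/1444 = 13959/361.

13959/361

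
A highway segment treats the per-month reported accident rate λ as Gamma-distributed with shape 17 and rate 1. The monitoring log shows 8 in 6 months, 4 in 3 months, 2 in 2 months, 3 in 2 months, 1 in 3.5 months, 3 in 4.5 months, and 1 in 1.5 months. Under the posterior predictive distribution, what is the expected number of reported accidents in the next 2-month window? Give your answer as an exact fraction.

156/47

Total count: 8 + 4 + 2 + 3 + 1 + 3 + 1 = 22.
Total exposure: 6 + 3 + 2 + 2 + 3.5 + 4.5 + 1.5 = 22.5 months.
The Gamma prior is conjugate for the Poisson rate, so λ | data ~ Gamma(17+22, 1+22.5) = Gamma(39, 47/2).
Predictive mean over a 2-month window = T·E[λ|data] = 2·39/(47/2) = 156/47.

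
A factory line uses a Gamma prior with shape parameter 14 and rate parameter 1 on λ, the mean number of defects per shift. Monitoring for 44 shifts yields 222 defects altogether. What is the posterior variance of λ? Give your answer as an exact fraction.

Total count 222 over total exposure 44 shifts.
By Gamma–Poisson conjugacy, the posterior is Gamma(α + Σx, β + Σt) = Gamma(14 + 222, 1 + 44) = Gamma(236, 45).
Posterior variance = α'/β'² = 236/2025.

236/2025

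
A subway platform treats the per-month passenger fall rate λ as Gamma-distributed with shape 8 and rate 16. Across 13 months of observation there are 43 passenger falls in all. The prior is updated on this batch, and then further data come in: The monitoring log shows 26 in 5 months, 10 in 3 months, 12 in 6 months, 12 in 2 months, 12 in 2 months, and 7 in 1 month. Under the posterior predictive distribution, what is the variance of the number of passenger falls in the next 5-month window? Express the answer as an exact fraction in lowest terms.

17225/1152

Total count 43 over total exposure 13 months.
After the first batch: Gamma(8 + 43, 16 + 13) = Gamma(51, 29).
Total count: 26 + 10 + 12 + 12 + 12 + 7 = 79.
Total exposure: 5 + 3 + 6 + 2 + 2 + 1 = 19 months.
After the second batch: Gamma(51 + 79, 29 + 19) = Gamma(130, 48).
The posterior predictive for a window of length T is Negative Binomial with variance T·α'·(β'+T)/β'² = 5·130·53/2304 = 17225/1152.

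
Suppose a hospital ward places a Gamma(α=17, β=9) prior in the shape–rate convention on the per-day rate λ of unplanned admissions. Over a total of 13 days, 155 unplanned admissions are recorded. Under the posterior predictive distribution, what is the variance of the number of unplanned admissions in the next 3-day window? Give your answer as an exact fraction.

3225/121

Total count 155 over total exposure 13 days.
By Gamma–Poisson conjugacy, the posterior is Gamma(α + Σx, β + Σt) = Gamma(17 + 155, 9 + 13) = Gamma(172, 22).
The posterior predictive for a window of length T is Negative Binomial with variance T·α'·(β'+T)/β'² = 3·172·25/484 = 3225/121.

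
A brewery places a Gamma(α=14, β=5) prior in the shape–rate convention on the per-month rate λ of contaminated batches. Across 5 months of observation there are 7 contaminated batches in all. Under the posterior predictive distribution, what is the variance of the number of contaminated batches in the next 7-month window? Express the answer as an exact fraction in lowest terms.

Total count 7 over total exposure 5 months.
Conjugate update: add total count to the shape and total exposure to the rate, giving Gamma(21, 10).
The posterior predictive for a window of length T is Negative Binomial with variance T·α'·(β'+T)/β'² = 7·21·17/100 = 2499/100.

2499/100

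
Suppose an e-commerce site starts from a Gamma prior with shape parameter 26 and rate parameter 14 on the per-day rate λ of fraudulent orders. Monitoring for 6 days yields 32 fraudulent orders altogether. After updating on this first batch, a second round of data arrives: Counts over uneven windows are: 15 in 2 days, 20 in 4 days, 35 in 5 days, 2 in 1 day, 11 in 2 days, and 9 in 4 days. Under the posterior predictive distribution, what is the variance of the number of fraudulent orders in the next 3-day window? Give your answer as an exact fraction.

9225/722

Total count 32 over total exposure 6 days.
After the first batch: Gamma(26 + 32, 14 + 6) = Gamma(58, 20).
Total count: 15 + 20 + 35 + 2 + 11 + 9 = 92.
Total exposure: 2 + 4 + 5 + 1 + 2 + 4 = 18 days.
After the second batch: Gamma(58 + 92, 20 + 18) = Gamma(150, 38).
The posterior predictive for a window of length T is Negative Binomial with variance T·α'·(β'+T)/β'² = 3·150·41/1444 = 9225/722.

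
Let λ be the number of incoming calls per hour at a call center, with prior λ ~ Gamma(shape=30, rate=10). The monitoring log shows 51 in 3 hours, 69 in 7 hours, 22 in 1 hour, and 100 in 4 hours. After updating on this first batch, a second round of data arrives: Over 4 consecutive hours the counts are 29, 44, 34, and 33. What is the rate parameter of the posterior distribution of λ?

Total count: 51 + 69 + 22 + 100 = 242.
Total exposure: 3 + 7 + 1 + 4 = 15 hours.
After the first batch: Gamma(30 + 242, 10 + 15) = Gamma(272, 25).
Total count: 29 + 44 + 34 + 33 = 140.
Total exposure: 4 hours.
After the second batch: Gamma(272 + 140, 25 + 4) = Gamma(412, 29).

29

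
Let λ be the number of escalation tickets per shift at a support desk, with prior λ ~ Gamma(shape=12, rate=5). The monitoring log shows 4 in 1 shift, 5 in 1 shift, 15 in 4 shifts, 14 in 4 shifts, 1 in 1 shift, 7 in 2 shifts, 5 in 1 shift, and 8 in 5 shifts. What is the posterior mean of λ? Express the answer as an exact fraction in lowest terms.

Total count: 4 + 5 + 15 + 14 + 1 + 7 + 5 + 8 = 59.
Total exposure: 1 + 1 + 4 + 4 + 1 + 2 + 1 + 5 = 19 shifts.
Conjugate update: add total count to the shape and total exposure to the rate, giving Gamma(71, 24).
Posterior mean = α'/β' = 71/24.

71/24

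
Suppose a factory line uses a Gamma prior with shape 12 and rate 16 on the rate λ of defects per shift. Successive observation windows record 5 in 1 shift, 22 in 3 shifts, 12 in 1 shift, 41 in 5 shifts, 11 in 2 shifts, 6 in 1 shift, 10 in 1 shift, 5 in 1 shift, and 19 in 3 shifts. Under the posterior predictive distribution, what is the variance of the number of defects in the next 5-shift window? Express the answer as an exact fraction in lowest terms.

Total count: 5 + 22 + 12 + 41 + 11 + 6 + 10 + 5 + 19 = 131.
Total exposure: 1 + 3 + 1 + 5 + 2 + 1 + 1 + 1 + 3 = 18 shifts.
By Gamma–Poisson conjugacy, the posterior is Gamma(α + Σx, β + Σt) = Gamma(12 + 131, 16 + 18) = Gamma(143, 34).
The posterior predictive for a window of length T is Negative Binomial with variance T·α'·(β'+T)/β'² = 5·143·39/1156 = 27885/1156.

27885/1156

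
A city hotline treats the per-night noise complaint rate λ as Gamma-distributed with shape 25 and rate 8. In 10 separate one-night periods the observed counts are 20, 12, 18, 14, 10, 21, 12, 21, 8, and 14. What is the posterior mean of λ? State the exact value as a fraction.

175/18

Total count: 20 + 12 + 18 + 14 + 10 + 21 + 12 + 21 + 8 + 14 = 150.
Total exposure: 10 nights.
The Gamma prior is conjugate for the Poisson rate, so λ | data ~ Gamma(25+150, 8+10) = Gamma(175, 18).
Posterior mean = α'/β' = 175/18.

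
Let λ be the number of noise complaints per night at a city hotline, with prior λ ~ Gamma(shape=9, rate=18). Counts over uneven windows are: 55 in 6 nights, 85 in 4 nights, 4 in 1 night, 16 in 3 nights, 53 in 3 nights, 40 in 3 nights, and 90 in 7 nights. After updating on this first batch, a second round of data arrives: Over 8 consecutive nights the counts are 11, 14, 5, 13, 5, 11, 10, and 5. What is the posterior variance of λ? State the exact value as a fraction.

Total count: 55 + 85 + 4 + 16 + 53 + 40 + 90 = 343.
Total exposure: 6 + 4 + 1 + 3 + 3 + 3 + 7 = 27 nights.
After the first batch: Gamma(9 + 343, 18 + 27) = Gamma(352, 45).
Total count: 11 + 14 + 5 + 13 + 5 + 11 + 10 + 5 = 74.
Total exposure: 8 nights.
After the second batch: Gamma(352 + 74, 45 + 8) = Gamma(426, 53).
Posterior variance = α'/β'² = 426/2809.

426/2809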